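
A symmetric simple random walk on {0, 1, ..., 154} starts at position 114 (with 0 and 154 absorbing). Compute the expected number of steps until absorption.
E[τ | X_0 = 114] = 4560

Let v_k = E[τ | X_0 = k]. Boundary: v_0 = v_154 = 0. Recurrence: v_k = 1 + (v_{k-1} + v_{k+1})/2 for 1 ≤ k ≤ 153. The particular solution to v_k − (v_{k-1} + v_{k+1})/2 = 1 is v_k = −k^2. Adding homogeneous solution A + B k and matching boundaries gives v_k = k (154 − k). Substituting k = 114: v_114 = 114 · 40 = 4560.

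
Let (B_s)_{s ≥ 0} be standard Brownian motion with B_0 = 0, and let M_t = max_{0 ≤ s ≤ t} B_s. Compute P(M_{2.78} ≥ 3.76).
P(M_{2.78} ≥ 3.76) = 2·P(B_{2.78} ≥ 3.76) = 2(1 − Φ(3.76/√2.78)) ≈ 0.0241

By the reflection principle for Brownian motion, P(M_t ≥ a) = 2 · P(B_t ≥ a) for a ≥ 0. Since B_t ~ N(0, t), P(B_t ≥ 3.76) = 1 − Φ(3.76/√t) = 1 − Φ(3.76/√2.78) = 1 − Φ(2.2551). So
  P(M_{2.78} ≥ 3.76) = 2(1 − Φ(2.2551)) ≈ 0.0241.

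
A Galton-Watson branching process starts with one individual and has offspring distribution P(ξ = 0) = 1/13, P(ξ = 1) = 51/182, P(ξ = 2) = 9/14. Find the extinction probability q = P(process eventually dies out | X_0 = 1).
q = 14/117

The pgf is f(s) = 1/13 + 51/182·s + 9/14·s². The extinction probability q is the smallest fixed point of f in [0, 1]. Setting s = f(s):
  9/14·s² + (51/182 − 1)·s + 1/13 = 0
  9/14·s² − (1/13 + 9/14)·s + 1/13 = 0
which factors as (s − 1)·(9/14·s − 1/13) = 0, giving roots s = 1 and s = (1/13)/(9/14) = 14/117.
Mean offspring μ = 51/182 + 2·9/14 = 285/182 > 1 (supercritical), so q < 1. The extinction probability is the smaller root: q = (1/13)/(9/14) = 14/117.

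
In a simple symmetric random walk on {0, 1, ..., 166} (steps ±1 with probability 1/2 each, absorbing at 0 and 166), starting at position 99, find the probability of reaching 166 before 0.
P(hit 166 before 0) = 99/166

Let u_k = P(hit 166 before 0 | start at k). Then u_0 = 0, u_166 = 1, and u_k = u_{k-1}/2 + u_{k+1}/2 for 1 ≤ k ≤ 165. This harmonic recurrence is solved by u_k = k/166, giving u_99 = 99/166.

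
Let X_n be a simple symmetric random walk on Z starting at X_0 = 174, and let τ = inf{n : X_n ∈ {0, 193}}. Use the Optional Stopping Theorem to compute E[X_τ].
E[X_τ] = 174

X_n is a martingale and τ is a bounded-mean stopping time (indeed τ is finite a.s. with bounded expectation since the walk is in a bounded region). By the OST, E[X_τ] = E[X_0] = 174. Equivalently: E[X_τ] = 193 · P(hit 193 first) + 0 · P(hit 0 first) = 193 · (174/193) = 174.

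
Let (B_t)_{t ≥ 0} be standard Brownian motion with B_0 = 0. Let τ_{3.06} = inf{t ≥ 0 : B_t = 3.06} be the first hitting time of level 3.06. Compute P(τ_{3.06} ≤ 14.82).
P(τ_{3.06} ≤ 14.82) = 2(1 − Φ(3.06/√14.82)) = 2(1 − Φ(0.7949)) ≈ 0.4267

By the reflection principle for standard BM, P(τ_b ≤ t) = 2 · P(B_t ≥ b). Since B_t ~ N(0, t), P(B_t ≥ 3.06) = 1 − Φ(3.06/√t) = 1 − Φ(3.06/√14.82) = 1 − Φ(0.7949) ≈ 0.21334. Doubling: P(τ_{3.06} ≤ 14.82) ≈ 2 · 0.21334 = 0.42668 ≈ 0.4267.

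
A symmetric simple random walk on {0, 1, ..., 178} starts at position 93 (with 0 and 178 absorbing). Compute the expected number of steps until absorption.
E[τ | X_0 = 93] = 7905

Let v_k = E[τ | X_0 = k]. Boundary: v_0 = v_178 = 0. Recurrence: v_k = 1 + (v_{k-1} + v_{k+1})/2 for 1 ≤ k ≤ 177. The particular solution to v_k − (v_{k-1} + v_{k+1})/2 = 1 is v_k = −k^2. Adding homogeneous solution A + B k and matching boundaries gives v_k = k (178 − k). Substituting k = 93: v_93 = 93 · 85 = 7905.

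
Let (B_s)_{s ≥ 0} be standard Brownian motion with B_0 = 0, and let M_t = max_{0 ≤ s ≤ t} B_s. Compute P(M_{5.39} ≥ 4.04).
P(M_{5.39} ≥ 4.04) = 2·P(B_{5.39} ≥ 4.04) = 2(1 − Φ(4.04/√5.39)) ≈ 0.0818

By the reflection principle for Brownian motion, P(M_t ≥ a) = 2 · P(B_t ≥ a) for a ≥ 0. Since B_t ~ N(0, t), P(B_t ≥ 4.04) = 1 − Φ(4.04/√t) = 1 − Φ(4.04/√5.39) = 1 − Φ(1.7402). So
  P(M_{5.39} ≥ 4.04) = 2(1 − Φ(1.7402)) ≈ 0.0818.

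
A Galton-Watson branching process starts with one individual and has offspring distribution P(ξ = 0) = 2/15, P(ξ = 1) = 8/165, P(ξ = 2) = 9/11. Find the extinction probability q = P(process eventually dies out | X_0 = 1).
q = 22/135

The pgf is f(s) = 2/15 + 8/165·s + 9/11·s². The extinction probability q is the smallest fixed point of f in [0, 1]. Setting s = f(s):
  9/11·s² + (8/165 − 1)·s + 2/15 = 0
  9/11·s² − (2/15 + 9/11)·s + 2/15 = 0
which factors as (s − 1)·(9/11·s − 2/15) = 0, giving roots s = 1 and s = (2/15)/(9/11) = 22/135.
Mean offspring μ = 8/165 + 2·9/11 = 278/165 > 1 (supercritical), so q < 1. The extinction probability is the smaller root: q = (2/15)/(9/11) = 22/135.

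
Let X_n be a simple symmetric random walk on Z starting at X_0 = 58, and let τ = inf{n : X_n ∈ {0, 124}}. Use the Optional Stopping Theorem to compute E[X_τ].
E[X_τ] = 58

X_n is a martingale and τ is a bounded-mean stopping time (indeed τ is finite a.s. with bounded expectation since the walk is in a bounded region). By the OST, E[X_τ] = E[X_0] = 58. Equivalently: E[X_τ] = 124 · P(hit 124 first) + 0 · P(hit 0 first) = 124 · (58/124) = 58.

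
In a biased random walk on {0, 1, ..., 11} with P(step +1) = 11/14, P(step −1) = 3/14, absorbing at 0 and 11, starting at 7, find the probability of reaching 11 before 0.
P(hit 11 before 0) = (1 − (3/11)^7) / (1 − (3/11)^11) = 35659956343/35663936683

Let u_k denote P(reach 11 before 0 | start at k). Boundary: u_0 = 0, u_11 = 1. Recurrence: u_k = 11/14·u_{k+1} + 3/14·u_{k-1} for 1 ≤ k ≤ 10. Try u_k = A + B·r^k with r = q/p = (3/14)/(11/14) = 3/11. Substitution satisfies the recurrence; boundary conditions give:
  u_k = (1 − r^k) / (1 − r^N) = (1 − (3/11)^7) / (1 − (3/11)^11) = 35659956343/35663936683.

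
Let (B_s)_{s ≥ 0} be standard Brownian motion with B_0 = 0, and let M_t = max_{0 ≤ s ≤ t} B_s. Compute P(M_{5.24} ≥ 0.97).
P(M_{5.24} ≥ 0.97) = 2·P(B_{5.24} ≥ 0.97) = 2(1 − Φ(0.97/√5.24)) ≈ 0.6718

By the reflection principle for Brownian motion, P(M_t ≥ a) = 2 · P(B_t ≥ a) for a ≥ 0. Since B_t ~ N(0, t), P(B_t ≥ 0.97) = 1 − Φ(0.97/√t) = 1 − Φ(0.97/√5.24) = 1 − Φ(0.4237). So
  P(M_{5.24} ≥ 0.97) = 2(1 − Φ(0.4237)) ≈ 0.6718.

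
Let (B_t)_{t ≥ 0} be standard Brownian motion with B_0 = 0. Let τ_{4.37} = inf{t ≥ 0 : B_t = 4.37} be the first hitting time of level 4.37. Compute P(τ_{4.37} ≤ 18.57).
P(τ_{4.37} ≤ 18.57) = 2(1 − Φ(4.37/√18.57)) = 2(1 − Φ(1.0141)) ≈ 0.3105

By the reflection principle for standard BM, P(τ_b ≤ t) = 2 · P(B_t ≥ b). Since B_t ~ N(0, t), P(B_t ≥ 4.37) = 1 − Φ(4.37/√t) = 1 − Φ(4.37/√18.57) = 1 − Φ(1.0141) ≈ 0.15527. Doubling: P(τ_{4.37} ≤ 18.57) ≈ 2 · 0.15527 = 0.31054 ≈ 0.3105.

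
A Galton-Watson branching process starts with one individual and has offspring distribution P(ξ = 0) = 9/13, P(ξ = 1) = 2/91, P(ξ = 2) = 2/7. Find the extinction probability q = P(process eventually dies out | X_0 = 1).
q = 1

Mean offspring μ = 0·9/13 + 1·2/91 + 2·2/7 = 54/91 ≤ 1. For μ ≤ 1 with offspring not concentrated at 1, the Galton-Watson process goes extinct almost surely, so q = 1.
(Algebraic check: The pgf is f(s) = 9/13 + 2/91·s + 2/7·s². The extinction probability q is the smallest fixed point of f in [0, 1]. Setting s = f(s):
  2/7·s² + (2/91 − 1)·s + 9/13 = 0
  2/7·s² − (9/13 + 2/7)·s + 9/13 = 0
which factors as (s − 1)·(2/7·s − 9/13) = 0, giving roots s = 1 and s = (9/13)/(2/7) = 63/26. Since 63/26 ≥ 1, the smallest root in [0, 1] is s = 1.)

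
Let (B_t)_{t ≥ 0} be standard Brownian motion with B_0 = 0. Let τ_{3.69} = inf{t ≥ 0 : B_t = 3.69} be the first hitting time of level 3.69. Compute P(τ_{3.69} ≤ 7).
P(τ_{3.69} ≤ 7) = 2(1 − Φ(3.69/√7)) = 2(1 − Φ(1.3947)) ≈ 0.1631

By the reflection principle for standard BM, P(τ_b ≤ t) = 2 · P(B_t ≥ b). Since B_t ~ N(0, t), P(B_t ≥ 3.69) = 1 − Φ(3.69/√t) = 1 − Φ(3.69/√7) = 1 − Φ(1.3947) ≈ 0.08155. Doubling: P(τ_{3.69} ≤ 7) ≈ 2 · 0.08155 = 0.16310 ≈ 0.1631.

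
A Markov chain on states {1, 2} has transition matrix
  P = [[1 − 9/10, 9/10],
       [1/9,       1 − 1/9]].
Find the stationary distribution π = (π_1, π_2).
π_1 = 10/91, π_2 = 81/91

Solve πP = π with π_1 + π_2 = 1. From πP = π: π_1 · (1 − 9/10) + π_2 · 1/9 = π_1 ⇒ π_2 · 1/9 = π_1 · 9/10 ⇒ π_2/π_1 = (9/10)/(1/9) = 81/10. Together with π_1 + π_2 = 1:
  π_1 = (1/9)/(9/10 + 1/9) = (1/9)/(91/90) = 10/91,
  π_2 = (9/10)/(9/10 + 1/9) = (9/10)/(91/90) = 81/91.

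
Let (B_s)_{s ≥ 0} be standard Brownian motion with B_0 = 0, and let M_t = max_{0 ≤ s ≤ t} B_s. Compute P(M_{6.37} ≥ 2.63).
P(M_{6.37} ≥ 2.63) = 2·P(B_{6.37} ≥ 2.63) = 2(1 − Φ(2.63/√6.37)) ≈ 0.2974

By the reflection principle for Brownian motion, P(M_t ≥ a) = 2 · P(B_t ≥ a) for a ≥ 0. Since B_t ~ N(0, t), P(B_t ≥ 2.63) = 1 − Φ(2.63/√t) = 1 − Φ(2.63/√6.37) = 1 − Φ(1.0420). So
  P(M_{6.37} ≥ 2.63) = 2(1 − Φ(1.0420)) ≈ 0.2974.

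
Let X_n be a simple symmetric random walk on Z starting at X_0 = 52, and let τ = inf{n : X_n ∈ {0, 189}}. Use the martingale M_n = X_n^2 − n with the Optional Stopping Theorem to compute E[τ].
E[τ] = 7124

M_n = X_n^2 − n is a martingale (since E[X_{n+1}^2 | F_n] = X_n^2 + 1). By OST (τ has finite mean in a bounded region), E[M_τ] = E[M_0] = X_0^2 − 0 = 52^2 = 2704. Also E[M_τ] = E[X_τ^2] − E[τ]. The walk exits at 0 or 189, with P(hit 189 first) = 52/189, so E[X_τ^2] = 189^2 · 52/189 + 0 = 9828. Thus E[τ] = E[X_τ^2] − E[M_τ] = 9828 − 2704 = 7124 = 52(189 − 52) = 7124.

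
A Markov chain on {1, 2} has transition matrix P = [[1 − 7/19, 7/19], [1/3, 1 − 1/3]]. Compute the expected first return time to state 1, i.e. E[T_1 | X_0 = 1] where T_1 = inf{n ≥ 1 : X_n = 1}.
E[T_1 | X_0 = 1] = 1/π_1 = 40/19

For an irreducible recurrent Markov chain with stationary distribution π, E[T_i | X_0 = i] = 1/π_i (Kac's formula). Here π_1 = (1/3)/(7/19 + 1/3) = (1/3)/(40/57) = 19/40, so E[T_1 | X_0 = 1] = 1/π_1 = (7/19 + 1/3)/(1/3) = (40/57)/(1/3) = 40/19.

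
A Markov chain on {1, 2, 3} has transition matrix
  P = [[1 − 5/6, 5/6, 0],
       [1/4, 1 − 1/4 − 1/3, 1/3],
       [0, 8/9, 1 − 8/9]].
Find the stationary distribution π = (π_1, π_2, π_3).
π = (12/67, 40/67, 15/67)

This is a birth-death chain on three states, which satisfies detailed balance: π_1 · P_{12} = π_2 · P_{21} and π_2 · P_{23} = π_3 · P_{32}.
From π_1 · 5/6 = π_2 · 1/4: π_2/π_1 = (5/6)/(1/4) = 10/3.
From π_2 · 1/3 = π_3 · 8/9: π_3/π_2 = (1/3)/(8/9) = 3/8.
Take π_1 proportional to 1; then unnormalized π = (1, 10/3, 5/4). Normalize by dividing by the sum 67/12:
  π = (12/67, 40/67, 15/67).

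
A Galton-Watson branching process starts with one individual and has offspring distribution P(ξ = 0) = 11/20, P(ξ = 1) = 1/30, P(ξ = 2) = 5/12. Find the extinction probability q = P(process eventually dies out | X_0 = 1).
q = 1

Mean offspring μ = 0·11/20 + 1·1/30 + 2·5/12 = 13/15 ≤ 1. For μ ≤ 1 with offspring not concentrated at 1, the Galton-Watson process goes extinct almost surely, so q = 1.
(Algebraic check: The pgf is f(s) = 11/20 + 1/30·s + 5/12·s². The extinction probability q is the smallest fixed point of f in [0, 1]. Setting s = f(s):
  5/12·s² + (1/30 − 1)·s + 11/20 = 0
  5/12·s² − (11/20 + 5/12)·s + 11/20 = 0
which factors as (s − 1)·(5/12·s − 11/20) = 0, giving roots s = 1 and s = (11/20)/(5/12) = 33/25. Since 33/25 ≥ 1, the smallest root in [0, 1] is s = 1.)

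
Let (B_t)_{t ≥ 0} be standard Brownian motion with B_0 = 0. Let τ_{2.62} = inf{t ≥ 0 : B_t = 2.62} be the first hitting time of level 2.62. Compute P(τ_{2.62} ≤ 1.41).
P(τ_{2.62} ≤ 1.41) = 2(1 − Φ(2.62/√1.41)) = 2(1 − Φ(2.2064)) ≈ 0.0274

By the reflection principle for standard BM, P(τ_b ≤ t) = 2 · P(B_t ≥ b). Since B_t ~ N(0, t), P(B_t ≥ 2.62) = 1 − Φ(2.62/√t) = 1 − Φ(2.62/√1.41) = 1 − Φ(2.2064) ≈ 0.01368. Doubling: P(τ_{2.62} ≤ 1.41) ≈ 2 · 0.01368 = 0.02736 ≈ 0.0274.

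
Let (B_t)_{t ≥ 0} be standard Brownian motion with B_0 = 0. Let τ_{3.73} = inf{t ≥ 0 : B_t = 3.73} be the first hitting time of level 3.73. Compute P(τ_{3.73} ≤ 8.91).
P(τ_{3.73} ≤ 8.91) = 2(1 − Φ(3.73/√8.91)) = 2(1 − Φ(1.2496)) ≈ 0.2114

By the reflection principle for standard BM, P(τ_b ≤ t) = 2 · P(B_t ≥ b). Since B_t ~ N(0, t), P(B_t ≥ 3.73) = 1 − Φ(3.73/√t) = 1 − Φ(3.73/√8.91) = 1 − Φ(1.2496) ≈ 0.10572. Doubling: P(τ_{3.73} ≤ 8.91) ≈ 2 · 0.10572 = 0.21144 ≈ 0.2114.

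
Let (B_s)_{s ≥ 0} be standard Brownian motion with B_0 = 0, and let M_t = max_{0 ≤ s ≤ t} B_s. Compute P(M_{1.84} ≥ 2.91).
P(M_{1.84} ≥ 2.91) = 2·P(B_{1.84} ≥ 2.91) = 2(1 − Φ(2.91/√1.84)) ≈ 0.0319

By the reflection principle for Brownian motion, P(M_t ≥ a) = 2 · P(B_t ≥ a) for a ≥ 0. Since B_t ~ N(0, t), P(B_t ≥ 2.91) = 1 − Φ(2.91/√t) = 1 − Φ(2.91/√1.84) = 1 − Φ(2.1453). So
  P(M_{1.84} ≥ 2.91) = 2(1 − Φ(2.1453)) ≈ 0.0319.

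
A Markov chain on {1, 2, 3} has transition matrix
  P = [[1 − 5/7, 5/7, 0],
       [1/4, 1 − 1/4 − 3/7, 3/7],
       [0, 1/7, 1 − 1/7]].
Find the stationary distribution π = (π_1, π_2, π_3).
π = (7/87, 20/87, 20/29)

This is a birth-death chain on three states, which satisfies detailed balance: π_1 · P_{12} = π_2 · P_{21} and π_2 · P_{23} = π_3 · P_{32}.
From π_1 · 5/7 = π_2 · 1/4: π_2/π_1 = (5/7)/(1/4) = 20/7.
From π_2 · 3/7 = π_3 · 1/7: π_3/π_2 = (3/7)/(1/7) = 3.
Take π_1 proportional to 1; then unnormalized π = (1, 20/7, 60/7). Normalize by dividing by the sum 87/7:
  π = (7/87, 20/87, 20/29).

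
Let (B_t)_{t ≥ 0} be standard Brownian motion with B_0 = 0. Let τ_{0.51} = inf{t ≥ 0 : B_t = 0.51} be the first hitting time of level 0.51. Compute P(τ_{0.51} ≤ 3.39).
P(τ_{0.51} ≤ 3.39) = 2(1 − Φ(0.51/√3.39)) = 2(1 − Φ(0.2770)) ≈ 0.7818

By the reflection principle for standard BM, P(τ_b ≤ t) = 2 · P(B_t ≥ b). Since B_t ~ N(0, t), P(B_t ≥ 0.51) = 1 − Φ(0.51/√t) = 1 − Φ(0.51/√3.39) = 1 − Φ(0.2770) ≈ 0.39089. Doubling: P(τ_{0.51} ≤ 3.39) ≈ 2 · 0.39089 = 0.78178 ≈ 0.7818.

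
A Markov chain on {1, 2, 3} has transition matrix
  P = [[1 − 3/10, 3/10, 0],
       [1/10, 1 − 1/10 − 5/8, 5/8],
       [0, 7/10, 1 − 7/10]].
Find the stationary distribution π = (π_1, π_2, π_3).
π = (28/187, 84/187, 75/187)

This is a birth-death chain on three states, which satisfies detailed balance: π_1 · P_{12} = π_2 · P_{21} and π_2 · P_{23} = π_3 · P_{32}.
From π_1 · 3/10 = π_2 · 1/10: π_2/π_1 = (3/10)/(1/10) = 3.
From π_2 · 5/8 = π_3 · 7/10: π_3/π_2 = (5/8)/(7/10) = 25/28.
Take π_1 proportional to 1; then unnormalized π = (1, 3, 75/28). Normalize by dividing by the sum 187/28:
  π = (28/187, 84/187, 75/187).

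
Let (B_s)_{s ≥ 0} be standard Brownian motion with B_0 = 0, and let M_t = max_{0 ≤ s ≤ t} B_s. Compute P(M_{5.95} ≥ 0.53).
P(M_{5.95} ≥ 0.53) = 2·P(B_{5.95} ≥ 0.53) = 2(1 − Φ(0.53/√5.95)) ≈ 0.8280

By the reflection principle for Brownian motion, P(M_t ≥ a) = 2 · P(B_t ≥ a) for a ≥ 0. Since B_t ~ N(0, t), P(B_t ≥ 0.53) = 1 − Φ(0.53/√t) = 1 − Φ(0.53/√5.95) = 1 − Φ(0.2173). So
  P(M_{5.95} ≥ 0.53) = 2(1 − Φ(0.2173)) ≈ 0.8280.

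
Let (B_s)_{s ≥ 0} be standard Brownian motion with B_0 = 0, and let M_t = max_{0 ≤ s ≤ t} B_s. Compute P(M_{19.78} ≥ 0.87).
P(M_{19.78} ≥ 0.87) = 2·P(B_{19.78} ≥ 0.87) = 2(1 − Φ(0.87/√19.78)) ≈ 0.8449

By the reflection principle for Brownian motion, P(M_t ≥ a) = 2 · P(B_t ≥ a) for a ≥ 0. Since B_t ~ N(0, t), P(B_t ≥ 0.87) = 1 − Φ(0.87/√t) = 1 − Φ(0.87/√19.78) = 1 − Φ(0.1956). So
  P(M_{19.78} ≥ 0.87) = 2(1 − Φ(0.1956)) ≈ 0.8449.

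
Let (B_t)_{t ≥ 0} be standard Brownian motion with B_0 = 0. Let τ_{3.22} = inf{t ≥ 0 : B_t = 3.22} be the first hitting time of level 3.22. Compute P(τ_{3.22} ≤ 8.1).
P(τ_{3.22} ≤ 8.1) = 2(1 − Φ(3.22/√8.1)) = 2(1 − Φ(1.1314)) ≈ 0.2579

By the reflection principle for standard BM, P(τ_b ≤ t) = 2 · P(B_t ≥ b). Since B_t ~ N(0, t), P(B_t ≥ 3.22) = 1 − Φ(3.22/√t) = 1 − Φ(3.22/√8.1) = 1 − Φ(1.1314) ≈ 0.12894. Doubling: P(τ_{3.22} ≤ 8.1) ≈ 2 · 0.12894 = 0.25788 ≈ 0.2579.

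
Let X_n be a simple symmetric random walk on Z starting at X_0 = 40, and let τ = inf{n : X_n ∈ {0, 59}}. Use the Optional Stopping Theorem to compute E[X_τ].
E[X_τ] = 40

X_n is a martingale and τ is a bounded-mean stopping time (indeed τ is finite a.s. with bounded expectation since the walk is in a bounded region). By the OST, E[X_τ] = E[X_0] = 40. Equivalently: E[X_τ] = 59 · P(hit 59 first) + 0 · P(hit 0 first) = 59 · (40/59) = 40.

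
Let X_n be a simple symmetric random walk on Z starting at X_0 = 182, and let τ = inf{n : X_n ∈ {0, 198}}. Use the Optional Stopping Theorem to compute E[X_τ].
E[X_τ] = 182

X_n is a martingale and τ is a bounded-mean stopping time (indeed τ is finite a.s. with bounded expectation since the walk is in a bounded region). By the OST, E[X_τ] = E[X_0] = 182. Equivalently: E[X_τ] = 198 · P(hit 198 first) + 0 · P(hit 0 first) = 198 · (182/198) = 182.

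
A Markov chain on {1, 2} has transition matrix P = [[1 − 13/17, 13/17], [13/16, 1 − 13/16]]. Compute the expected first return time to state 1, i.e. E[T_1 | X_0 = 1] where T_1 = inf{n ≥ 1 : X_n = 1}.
E[T_1 | X_0 = 1] = 1/π_1 = 33/17

For an irreducible recurrent Markov chain with stationary distribution π, E[T_i | X_0 = i] = 1/π_i (Kac's formula). Here π_1 = (13/16)/(13/17 + 13/16) = (13/16)/(429/272) = 17/33, so E[T_1 | X_0 = 1] = 1/π_1 = (13/17 + 13/16)/(13/16) = (429/272)/(13/16) = 33/17.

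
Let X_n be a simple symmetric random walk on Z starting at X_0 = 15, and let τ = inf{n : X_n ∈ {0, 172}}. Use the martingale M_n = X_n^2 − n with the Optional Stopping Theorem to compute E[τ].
E[τ] = 2355

M_n = X_n^2 − n is a martingale (since E[X_{n+1}^2 | F_n] = X_n^2 + 1). By OST (τ has finite mean in a bounded region), E[M_τ] = E[M_0] = X_0^2 − 0 = 15^2 = 225. Also E[M_τ] = E[X_τ^2] − E[τ]. The walk exits at 0 or 172, with P(hit 172 first) = 15/172, so E[X_τ^2] = 172^2 · 15/172 + 0 = 2580. Thus E[τ] = E[X_τ^2] − E[M_τ] = 2580 − 225 = 2355 = 15(172 − 15) = 2355.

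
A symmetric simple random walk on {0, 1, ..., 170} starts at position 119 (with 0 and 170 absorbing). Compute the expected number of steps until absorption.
E[τ | X_0 = 119] = 6069

Let v_k = E[τ | X_0 = k]. Boundary: v_0 = v_170 = 0. Recurrence: v_k = 1 + (v_{k-1} + v_{k+1})/2 for 1 ≤ k ≤ 169. The particular solution to v_k − (v_{k-1} + v_{k+1})/2 = 1 is v_k = −k^2. Adding homogeneous solution A + B k and matching boundaries gives v_k = k (170 − k). Substituting k = 119: v_119 = 119 · 51 = 6069.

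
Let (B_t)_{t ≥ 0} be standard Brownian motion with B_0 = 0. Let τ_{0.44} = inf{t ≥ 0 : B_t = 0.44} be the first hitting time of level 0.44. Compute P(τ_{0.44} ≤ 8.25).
P(τ_{0.44} ≤ 8.25) = 2(1 − Φ(0.44/√8.25)) = 2(1 − Φ(0.1532)) ≈ 0.8782

By the reflection principle for standard BM, P(τ_b ≤ t) = 2 · P(B_t ≥ b). Since B_t ~ N(0, t), P(B_t ≥ 0.44) = 1 − Φ(0.44/√t) = 1 − Φ(0.44/√8.25) = 1 − Φ(0.1532) ≈ 0.43912. Doubling: P(τ_{0.44} ≤ 8.25) ≈ 2 · 0.43912 = 0.87824 ≈ 0.8782.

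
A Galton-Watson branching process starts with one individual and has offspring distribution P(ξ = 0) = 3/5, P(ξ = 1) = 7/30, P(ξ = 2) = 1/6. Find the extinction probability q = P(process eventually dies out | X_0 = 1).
q = 1

Mean offspring μ = 0·3/5 + 1·7/30 + 2·1/6 = 17/30 ≤ 1. For μ ≤ 1 with offspring not concentrated at 1, the Galton-Watson process goes extinct almost surely, so q = 1.
(Algebraic check: The pgf is f(s) = 3/5 + 7/30·s + 1/6·s². The extinction probability q is the smallest fixed point of f in [0, 1]. Setting s = f(s):
  1/6·s² + (7/30 − 1)·s + 3/5 = 0
  1/6·s² − (3/5 + 1/6)·s + 3/5 = 0
which factors as (s − 1)·(1/6·s − 3/5) = 0, giving roots s = 1 and s = (3/5)/(1/6) = 18/5. Since 18/5 ≥ 1, the smallest root in [0, 1] is s = 1.)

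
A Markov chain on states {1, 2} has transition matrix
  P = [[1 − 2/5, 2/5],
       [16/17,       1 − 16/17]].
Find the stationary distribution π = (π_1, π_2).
π_1 = 40/57, π_2 = 17/57

Solve πP = π with π_1 + π_2 = 1. From πP = π: π_1 · (1 − 2/5) + π_2 · 16/17 = π_1 ⇒ π_2 · 16/17 = π_1 · 2/5 ⇒ π_2/π_1 = (2/5)/(16/17) = 17/40. Together with π_1 + π_2 = 1:
  π_1 = (16/17)/(2/5 + 16/17) = (16/17)/(114/85) = 40/57,
  π_2 = (2/5)/(2/5 + 16/17) = (2/5)/(114/85) = 17/57.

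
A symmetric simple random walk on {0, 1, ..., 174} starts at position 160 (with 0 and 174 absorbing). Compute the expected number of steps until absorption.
E[τ | X_0 = 160] = 2240

Let v_k = E[τ | X_0 = k]. Boundary: v_0 = v_174 = 0. Recurrence: v_k = 1 + (v_{k-1} + v_{k+1})/2 for 1 ≤ k ≤ 173. The particular solution to v_k − (v_{k-1} + v_{k+1})/2 = 1 is v_k = −k^2. Adding homogeneous solution A + B k and matching boundaries gives v_k = k (174 − k). Substituting k = 160: v_160 = 160 · 14 = 2240.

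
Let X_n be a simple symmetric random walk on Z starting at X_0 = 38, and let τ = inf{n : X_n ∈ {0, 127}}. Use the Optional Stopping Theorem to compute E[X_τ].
E[X_τ] = 38

X_n is a martingale and τ is a bounded-mean stopping time (indeed τ is finite a.s. with bounded expectation since the walk is in a bounded region). By the OST, E[X_τ] = E[X_0] = 38. Equivalently: E[X_τ] = 127 · P(hit 127 first) + 0 · P(hit 0 first) = 127 · (38/127) = 38.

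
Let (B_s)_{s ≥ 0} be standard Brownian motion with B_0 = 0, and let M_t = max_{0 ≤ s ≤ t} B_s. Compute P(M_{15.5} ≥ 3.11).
P(M_{15.5} ≥ 3.11) = 2·P(B_{15.5} ≥ 3.11) = 2(1 − Φ(3.11/√15.5)) ≈ 0.4296

By the reflection principle for Brownian motion, P(M_t ≥ a) = 2 · P(B_t ≥ a) for a ≥ 0. Since B_t ~ N(0, t), P(B_t ≥ 3.11) = 1 − Φ(3.11/√t) = 1 − Φ(3.11/√15.5) = 1 − Φ(0.7899). So
  P(M_{15.5} ≥ 3.11) = 2(1 − Φ(0.7899)) ≈ 0.4296.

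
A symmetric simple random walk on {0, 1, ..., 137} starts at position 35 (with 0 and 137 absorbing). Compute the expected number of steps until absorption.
E[τ | X_0 = 35] = 3570

Let v_k = E[τ | X_0 = k]. Boundary: v_0 = v_137 = 0. Recurrence: v_k = 1 + (v_{k-1} + v_{k+1})/2 for 1 ≤ k ≤ 136. The particular solution to v_k − (v_{k-1} + v_{k+1})/2 = 1 is v_k = −k^2. Adding homogeneous solution A + B k and matching boundaries gives v_k = k (137 − k). Substituting k = 35: v_35 = 35 · 102 = 3570.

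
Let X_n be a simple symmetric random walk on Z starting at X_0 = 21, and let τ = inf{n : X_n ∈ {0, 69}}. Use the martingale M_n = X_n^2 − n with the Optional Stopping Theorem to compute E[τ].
E[τ] = 1008

M_n = X_n^2 − n is a martingale (since E[X_{n+1}^2 | F_n] = X_n^2 + 1). By OST (τ has finite mean in a bounded region), E[M_τ] = E[M_0] = X_0^2 − 0 = 21^2 = 441. Also E[M_τ] = E[X_τ^2] − E[τ]. The walk exits at 0 or 69, with P(hit 69 first) = 21/69, so E[X_τ^2] = 69^2 · 21/69 + 0 = 1449. Thus E[τ] = E[X_τ^2] − E[M_τ] = 1449 − 441 = 1008 = 21(69 − 21) = 1008.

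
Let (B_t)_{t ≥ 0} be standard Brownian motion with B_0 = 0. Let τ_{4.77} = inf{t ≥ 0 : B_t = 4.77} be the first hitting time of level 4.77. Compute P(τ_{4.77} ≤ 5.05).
P(τ_{4.77} ≤ 5.05) = 2(1 − Φ(4.77/√5.05)) = 2(1 − Φ(2.1226)) ≈ 0.0338

By the reflection principle for standard BM, P(τ_b ≤ t) = 2 · P(B_t ≥ b). Since B_t ~ N(0, t), P(B_t ≥ 4.77) = 1 − Φ(4.77/√t) = 1 − Φ(4.77/√5.05) = 1 − Φ(2.1226) ≈ 0.01689. Doubling: P(τ_{4.77} ≤ 5.05) ≈ 2 · 0.01689 = 0.03378 ≈ 0.0338.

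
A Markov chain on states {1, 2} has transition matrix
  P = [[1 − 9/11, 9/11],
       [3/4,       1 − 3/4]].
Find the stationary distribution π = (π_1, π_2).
π_1 = 11/23, π_2 = 12/23

Solve πP = π with π_1 + π_2 = 1. From πP = π: π_1 · (1 − 9/11) + π_2 · 3/4 = π_1 ⇒ π_2 · 3/4 = π_1 · 9/11 ⇒ π_2/π_1 = (9/11)/(3/4) = 12/11. Together with π_1 + π_2 = 1:
  π_1 = (3/4)/(9/11 + 3/4) = (3/4)/(69/44) = 11/23,
  π_2 = (9/11)/(9/11 + 3/4) = (9/11)/(69/44) = 12/23.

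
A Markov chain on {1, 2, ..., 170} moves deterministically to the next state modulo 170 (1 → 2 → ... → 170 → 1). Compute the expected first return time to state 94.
E[T_94 | X_0 = 94] = 170

The chain cycles deterministically, so starting at state 94 it returns in exactly 170 steps. Equivalently, the stationary distribution is uniform π_j = 1/170 for every state j, so by Kac's formula E[T_94] = 1/π_94 = 170.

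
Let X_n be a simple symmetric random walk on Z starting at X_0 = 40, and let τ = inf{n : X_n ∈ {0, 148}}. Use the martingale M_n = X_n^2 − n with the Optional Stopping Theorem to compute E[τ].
E[τ] = 4320

M_n = X_n^2 − n is a martingale (since E[X_{n+1}^2 | F_n] = X_n^2 + 1). By OST (τ has finite mean in a bounded region), E[M_τ] = E[M_0] = X_0^2 − 0 = 40^2 = 1600. Also E[M_τ] = E[X_τ^2] − E[τ]. The walk exits at 0 or 148, with P(hit 148 first) = 40/148, so E[X_τ^2] = 148^2 · 40/148 + 0 = 5920. Thus E[τ] = E[X_τ^2] − E[M_τ] = 5920 − 1600 = 4320 = 40(148 − 40) = 4320.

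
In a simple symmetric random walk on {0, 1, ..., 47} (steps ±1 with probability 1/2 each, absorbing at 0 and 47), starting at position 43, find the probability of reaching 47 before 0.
P(hit 47 before 0) = 43/47

Let u_k = P(hit 47 before 0 | start at k). Then u_0 = 0, u_47 = 1, and u_k = u_{k-1}/2 + u_{k+1}/2 for 1 ≤ k ≤ 46. This harmonic recurrence is solved by u_k = k/47, giving u_43 = 43/47.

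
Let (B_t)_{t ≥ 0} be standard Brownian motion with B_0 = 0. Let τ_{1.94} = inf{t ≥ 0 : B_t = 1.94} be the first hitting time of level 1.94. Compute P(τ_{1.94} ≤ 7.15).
P(τ_{1.94} ≤ 7.15) = 2(1 − Φ(1.94/√7.15)) = 2(1 − Φ(0.7255)) ≈ 0.4681

By the reflection principle for standard BM, P(τ_b ≤ t) = 2 · P(B_t ≥ b). Since B_t ~ N(0, t), P(B_t ≥ 1.94) = 1 − Φ(1.94/√t) = 1 − Φ(1.94/√7.15) = 1 − Φ(0.7255) ≈ 0.23407. Doubling: P(τ_{1.94} ≤ 7.15) ≈ 2 · 0.23407 = 0.46814 ≈ 0.4681.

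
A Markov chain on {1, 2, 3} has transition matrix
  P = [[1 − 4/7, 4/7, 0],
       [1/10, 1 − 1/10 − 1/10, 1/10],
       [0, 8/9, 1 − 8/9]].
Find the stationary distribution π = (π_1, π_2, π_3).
π = (14/103, 80/103, 9/103)

This is a birth-death chain on three states, which satisfies detailed balance: π_1 · P_{12} = π_2 · P_{21} and π_2 · P_{23} = π_3 · P_{32}.
From π_1 · 4/7 = π_2 · 1/10: π_2/π_1 = (4/7)/(1/10) = 40/7.
From π_2 · 1/10 = π_3 · 8/9: π_3/π_2 = (1/10)/(8/9) = 9/80.
Take π_1 proportional to 1; then unnormalized π = (1, 40/7, 9/14). Normalize by dividing by the sum 103/14:
  π = (14/103, 80/103, 9/103).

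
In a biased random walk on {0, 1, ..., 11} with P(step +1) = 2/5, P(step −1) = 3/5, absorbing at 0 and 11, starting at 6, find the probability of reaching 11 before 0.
P(hit 11 before 0) = (1 − (3/2)^6) / (1 − (3/2)^11) = 21280/175099

Let u_k denote P(reach 11 before 0 | start at k). Boundary: u_0 = 0, u_11 = 1. Recurrence: u_k = 2/5·u_{k+1} + 3/5·u_{k-1} for 1 ≤ k ≤ 10. Try u_k = A + B·r^k with r = q/p = (3/5)/(2/5) = 3/2. Substitution satisfies the recurrence; boundary conditions give:
  u_k = (1 − r^k) / (1 − r^N) = (1 − (3/2)^6) / (1 − (3/2)^11) = 21280/175099.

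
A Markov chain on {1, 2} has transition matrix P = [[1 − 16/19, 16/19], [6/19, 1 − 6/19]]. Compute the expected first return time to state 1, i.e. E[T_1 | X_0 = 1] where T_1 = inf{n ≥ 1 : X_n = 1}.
E[T_1 | X_0 = 1] = 1/π_1 = 11/3

For an irreducible recurrent Markov chain with stationary distribution π, E[T_i | X_0 = i] = 1/π_i (Kac's formula). Here π_1 = (6/19)/(16/19 + 6/19) = (6/19)/(22/19) = 3/11, so E[T_1 | X_0 = 1] = 1/π_1 = (16/19 + 6/19)/(6/19) = (22/19)/(6/19) = 11/3.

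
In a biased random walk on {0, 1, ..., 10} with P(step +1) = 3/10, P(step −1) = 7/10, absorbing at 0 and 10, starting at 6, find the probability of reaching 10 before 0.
P(hit 10 before 0) = (1 − (7/3)^6) / (1 − (7/3)^10) = 236763/7060405

Let u_k denote P(reach 10 before 0 | start at k). Boundary: u_0 = 0, u_10 = 1. Recurrence: u_k = 3/10·u_{k+1} + 7/10·u_{k-1} for 1 ≤ k ≤ 9. Try u_k = A + B·r^k with r = q/p = (7/10)/(3/10) = 7/3. Substitution satisfies the recurrence; boundary conditions give:
  u_k = (1 − r^k) / (1 − r^N) = (1 − (7/3)^6) / (1 − (7/3)^10) = 236763/7060405.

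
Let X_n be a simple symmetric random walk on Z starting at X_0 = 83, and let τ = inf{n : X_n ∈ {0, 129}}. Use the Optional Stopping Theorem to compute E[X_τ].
E[X_τ] = 83

X_n is a martingale and τ is a bounded-mean stopping time (indeed τ is finite a.s. with bounded expectation since the walk is in a bounded region). By the OST, E[X_τ] = E[X_0] = 83. Equivalently: E[X_τ] = 129 · P(hit 129 first) + 0 · P(hit 0 first) = 129 · (83/129) = 83.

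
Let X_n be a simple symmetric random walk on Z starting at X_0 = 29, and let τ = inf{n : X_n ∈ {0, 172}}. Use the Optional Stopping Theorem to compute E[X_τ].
E[X_τ] = 29

X_n is a martingale and τ is a bounded-mean stopping time (indeed τ is finite a.s. with bounded expectation since the walk is in a bounded region). By the OST, E[X_τ] = E[X_0] = 29. Equivalently: E[X_τ] = 172 · P(hit 172 first) + 0 · P(hit 0 first) = 172 · (29/172) = 29.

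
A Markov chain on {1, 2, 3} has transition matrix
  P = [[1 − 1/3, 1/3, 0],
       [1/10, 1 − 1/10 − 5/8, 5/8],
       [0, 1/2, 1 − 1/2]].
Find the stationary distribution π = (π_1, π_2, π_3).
π = (2/17, 20/51, 25/51)

This is a birth-death chain on three states, which satisfies detailed balance: π_1 · P_{12} = π_2 · P_{21} and π_2 · P_{23} = π_3 · P_{32}.
From π_1 · 1/3 = π_2 · 1/10: π_2/π_1 = (1/3)/(1/10) = 10/3.
From π_2 · 5/8 = π_3 · 1/2: π_3/π_2 = (5/8)/(1/2) = 5/4.
Take π_1 proportional to 1; then unnormalized π = (1, 10/3, 25/6). Normalize by dividing by the sum 17/2:
  π = (2/17, 20/51, 25/51).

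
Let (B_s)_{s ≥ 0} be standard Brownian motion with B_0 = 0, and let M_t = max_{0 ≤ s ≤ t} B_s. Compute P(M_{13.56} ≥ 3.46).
P(M_{13.56} ≥ 3.46) = 2·P(B_{13.56} ≥ 3.46) = 2(1 − Φ(3.46/√13.56)) ≈ 0.3474

By the reflection principle for Brownian motion, P(M_t ≥ a) = 2 · P(B_t ≥ a) for a ≥ 0. Since B_t ~ N(0, t), P(B_t ≥ 3.46) = 1 − Φ(3.46/√t) = 1 − Φ(3.46/√13.56) = 1 − Φ(0.9396). So
  P(M_{13.56} ≥ 3.46) = 2(1 − Φ(0.9396)) ≈ 0.3474.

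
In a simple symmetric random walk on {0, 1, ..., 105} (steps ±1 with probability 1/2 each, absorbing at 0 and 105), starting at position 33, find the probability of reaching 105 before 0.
P(hit 105 before 0) = 33/105 = 11/35

Let u_k = P(hit 105 before 0 | start at k). Then u_0 = 0, u_105 = 1, and u_k = u_{k-1}/2 + u_{k+1}/2 for 1 ≤ k ≤ 104. This harmonic recurrence is solved by u_k = k/105, giving u_33 = 33/105 = 11/35.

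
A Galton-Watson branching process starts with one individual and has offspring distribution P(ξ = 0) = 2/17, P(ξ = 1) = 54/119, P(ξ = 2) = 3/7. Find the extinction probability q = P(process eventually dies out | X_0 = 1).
q = 14/51

The pgf is f(s) = 2/17 + 54/119·s + 3/7·s². The extinction probability q is the smallest fixed point of f in [0, 1]. Setting s = f(s):
  3/7·s² + (54/119 − 1)·s + 2/17 = 0
  3/7·s² − (2/17 + 3/7)·s + 2/17 = 0
which factors as (s − 1)·(3/7·s − 2/17) = 0, giving roots s = 1 and s = (2/17)/(3/7) = 14/51.
Mean offspring μ = 54/119 + 2·3/7 = 156/119 > 1 (supercritical), so q < 1. The extinction probability is the smaller root: q = (2/17)/(3/7) = 14/51.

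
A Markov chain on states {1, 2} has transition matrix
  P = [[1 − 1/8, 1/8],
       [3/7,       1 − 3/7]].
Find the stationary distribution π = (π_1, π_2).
π_1 = 24/31, π_2 = 7/31

Solve πP = π with π_1 + π_2 = 1. From πP = π: π_1 · (1 − 1/8) + π_2 · 3/7 = π_1 ⇒ π_2 · 3/7 = π_1 · 1/8 ⇒ π_2/π_1 = (1/8)/(3/7) = 7/24. Together with π_1 + π_2 = 1:
  π_1 = (3/7)/(1/8 + 3/7) = (3/7)/(31/56) = 24/31,
  π_2 = (1/8)/(1/8 + 3/7) = (1/8)/(31/56) = 7/31.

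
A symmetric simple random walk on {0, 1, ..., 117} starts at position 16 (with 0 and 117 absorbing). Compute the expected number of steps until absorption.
E[τ | X_0 = 16] = 1616

Let v_k = E[τ | X_0 = k]. Boundary: v_0 = v_117 = 0. Recurrence: v_k = 1 + (v_{k-1} + v_{k+1})/2 for 1 ≤ k ≤ 116. The particular solution to v_k − (v_{k-1} + v_{k+1})/2 = 1 is v_k = −k^2. Adding homogeneous solution A + B k and matching boundaries gives v_k = k (117 − k). Substituting k = 16: v_16 = 16 · 101 = 1616.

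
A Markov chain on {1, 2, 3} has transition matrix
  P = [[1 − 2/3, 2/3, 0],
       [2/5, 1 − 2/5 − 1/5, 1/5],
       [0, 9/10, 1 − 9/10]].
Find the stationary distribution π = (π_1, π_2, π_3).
π = (27/82, 45/82, 5/41)

This is a birth-death chain on three states, which satisfies detailed balance: π_1 · P_{12} = π_2 · P_{21} and π_2 · P_{23} = π_3 · P_{32}.
From π_1 · 2/3 = π_2 · 2/5: π_2/π_1 = (2/3)/(2/5) = 5/3.
From π_2 · 1/5 = π_3 · 9/10: π_3/π_2 = (1/5)/(9/10) = 2/9.
Take π_1 proportional to 1; then unnormalized π = (1, 5/3, 10/27). Normalize by dividing by the sum 82/27:
  π = (27/82, 45/82, 5/41).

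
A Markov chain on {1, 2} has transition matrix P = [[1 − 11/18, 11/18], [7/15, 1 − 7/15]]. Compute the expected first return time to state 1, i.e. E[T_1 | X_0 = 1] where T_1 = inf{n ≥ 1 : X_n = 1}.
E[T_1 | X_0 = 1] = 1/π_1 = 97/42

For an irreducible recurrent Markov chain with stationary distribution π, E[T_i | X_0 = i] = 1/π_i (Kac's formula). Here π_1 = (7/15)/(11/18 + 7/15) = (7/15)/(97/90) = 42/97, so E[T_1 | X_0 = 1] = 1/π_1 = (11/18 + 7/15)/(7/15) = (97/90)/(7/15) = 97/42.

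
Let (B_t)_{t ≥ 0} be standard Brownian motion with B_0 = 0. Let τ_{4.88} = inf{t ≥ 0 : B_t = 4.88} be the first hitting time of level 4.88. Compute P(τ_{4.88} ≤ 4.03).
P(τ_{4.88} ≤ 4.03) = 2(1 − Φ(4.88/√4.03)) = 2(1 − Φ(2.4309)) ≈ 0.0151

By the reflection principle for standard BM, P(τ_b ≤ t) = 2 · P(B_t ≥ b). Since B_t ~ N(0, t), P(B_t ≥ 4.88) = 1 − Φ(4.88/√t) = 1 − Φ(4.88/√4.03) = 1 − Φ(2.4309) ≈ 0.00753. Doubling: P(τ_{4.88} ≤ 4.03) ≈ 2 · 0.00753 = 0.01506 ≈ 0.0151.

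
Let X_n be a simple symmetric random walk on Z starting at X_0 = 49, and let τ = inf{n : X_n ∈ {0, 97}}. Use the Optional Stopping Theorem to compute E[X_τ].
E[X_τ] = 49

X_n is a martingale and τ is a bounded-mean stopping time (indeed τ is finite a.s. with bounded expectation since the walk is in a bounded region). By the OST, E[X_τ] = E[X_0] = 49. Equivalently: E[X_τ] = 97 · P(hit 97 first) + 0 · P(hit 0 first) = 97 · (49/97) = 49.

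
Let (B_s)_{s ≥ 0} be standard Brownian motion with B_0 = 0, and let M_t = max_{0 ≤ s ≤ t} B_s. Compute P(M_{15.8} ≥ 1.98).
P(M_{15.8} ≥ 1.98) = 2·P(B_{15.8} ≥ 1.98) = 2(1 − Φ(1.98/√15.8)) ≈ 0.6184

By the reflection principle for Brownian motion, P(M_t ≥ a) = 2 · P(B_t ≥ a) for a ≥ 0. Since B_t ~ N(0, t), P(B_t ≥ 1.98) = 1 − Φ(1.98/√t) = 1 − Φ(1.98/√15.8) = 1 − Φ(0.4981). So
  P(M_{15.8} ≥ 1.98) = 2(1 − Φ(0.4981)) ≈ 0.6184.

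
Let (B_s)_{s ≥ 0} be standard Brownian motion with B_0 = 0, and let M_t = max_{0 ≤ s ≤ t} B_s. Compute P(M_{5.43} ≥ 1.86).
P(M_{5.43} ≥ 1.86) = 2·P(B_{5.43} ≥ 1.86) = 2(1 − Φ(1.86/√5.43)) ≈ 0.4248

By the reflection principle for Brownian motion, P(M_t ≥ a) = 2 · P(B_t ≥ a) for a ≥ 0. Since B_t ~ N(0, t), P(B_t ≥ 1.86) = 1 − Φ(1.86/√t) = 1 − Φ(1.86/√5.43) = 1 − Φ(0.7982). So
  P(M_{5.43} ≥ 1.86) = 2(1 − Φ(0.7982)) ≈ 0.4248.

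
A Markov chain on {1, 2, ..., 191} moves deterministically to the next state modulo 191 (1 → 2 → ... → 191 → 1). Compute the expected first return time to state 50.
E[T_50 | X_0 = 50] = 191

The chain cycles deterministically, so starting at state 50 it returns in exactly 191 steps. Equivalently, the stationary distribution is uniform π_j = 1/191 for every state j, so by Kac's formula E[T_50] = 1/π_50 = 191.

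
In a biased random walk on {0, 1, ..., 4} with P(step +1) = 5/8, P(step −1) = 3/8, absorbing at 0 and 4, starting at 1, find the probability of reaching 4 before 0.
P(hit 4 before 0) = (1 − (3/5)^1) / (1 − (3/5)^4) = 125/272

Let u_k denote P(reach 4 before 0 | start at k). Boundary: u_0 = 0, u_4 = 1. Recurrence: u_k = 5/8·u_{k+1} + 3/8·u_{k-1} for 1 ≤ k ≤ 3. Try u_k = A + B·r^k with r = q/p = (3/8)/(5/8) = 3/5. Substitution satisfies the recurrence; boundary conditions give:
  u_k = (1 − r^k) / (1 − r^N) = (1 − (3/5)^1) / (1 − (3/5)^4) = 125/272.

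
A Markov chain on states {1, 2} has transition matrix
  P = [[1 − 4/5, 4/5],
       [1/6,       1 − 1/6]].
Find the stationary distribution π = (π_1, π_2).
π_1 = 5/29, π_2 = 24/29

Solve πP = π with π_1 + π_2 = 1. From πP = π: π_1 · (1 − 4/5) + π_2 · 1/6 = π_1 ⇒ π_2 · 1/6 = π_1 · 4/5 ⇒ π_2/π_1 = (4/5)/(1/6) = 24/5. Together with π_1 + π_2 = 1:
  π_1 = (1/6)/(4/5 + 1/6) = (1/6)/(29/30) = 5/29,
  π_2 = (4/5)/(4/5 + 1/6) = (4/5)/(29/30) = 24/29.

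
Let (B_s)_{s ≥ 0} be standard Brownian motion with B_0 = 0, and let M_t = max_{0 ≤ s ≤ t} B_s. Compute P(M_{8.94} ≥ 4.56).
P(M_{8.94} ≥ 4.56) = 2·P(B_{8.94} ≥ 4.56) = 2(1 − Φ(4.56/√8.94)) ≈ 0.1272

By the reflection principle for Brownian motion, P(M_t ≥ a) = 2 · P(B_t ≥ a) for a ≥ 0. Since B_t ~ N(0, t), P(B_t ≥ 4.56) = 1 − Φ(4.56/√t) = 1 − Φ(4.56/√8.94) = 1 − Φ(1.5251). So
  P(M_{8.94} ≥ 4.56) = 2(1 − Φ(1.5251)) ≈ 0.1272.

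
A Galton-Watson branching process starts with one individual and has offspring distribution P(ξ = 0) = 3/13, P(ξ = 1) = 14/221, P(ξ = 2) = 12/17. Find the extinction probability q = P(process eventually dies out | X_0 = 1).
q = 17/52

The pgf is f(s) = 3/13 + 14/221·s + 12/17·s². The extinction probability q is the smallest fixed point of f in [0, 1]. Setting s = f(s):
  12/17·s² + (14/221 − 1)·s + 3/13 = 0
  12/17·s² − (3/13 + 12/17)·s + 3/13 = 0
which factors as (s − 1)·(12/17·s − 3/13) = 0, giving roots s = 1 and s = (3/13)/(12/17) = 17/52.
Mean offspring μ = 14/221 + 2·12/17 = 326/221 > 1 (supercritical), so q < 1. The extinction probability is the smaller root: q = (3/13)/(12/17) = 17/52.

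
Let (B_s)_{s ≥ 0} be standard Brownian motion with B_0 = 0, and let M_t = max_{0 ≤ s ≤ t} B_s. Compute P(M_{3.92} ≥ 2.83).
P(M_{3.92} ≥ 2.83) = 2·P(B_{3.92} ≥ 2.83) = 2(1 − Φ(2.83/√3.92)) ≈ 0.1529

By the reflection principle for Brownian motion, P(M_t ≥ a) = 2 · P(B_t ≥ a) for a ≥ 0. Since B_t ~ N(0, t), P(B_t ≥ 2.83) = 1 − Φ(2.83/√t) = 1 − Φ(2.83/√3.92) = 1 − Φ(1.4294). So
  P(M_{3.92} ≥ 2.83) = 2(1 − Φ(1.4294)) ≈ 0.1529.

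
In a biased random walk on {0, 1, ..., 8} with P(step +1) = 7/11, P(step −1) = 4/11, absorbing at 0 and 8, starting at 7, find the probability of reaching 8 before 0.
P(hit 8 before 0) = (1 − (4/7)^7) / (1 − (4/7)^8) = 1883371/1899755

Let u_k denote P(reach 8 before 0 | start at k). Boundary: u_0 = 0, u_8 = 1. Recurrence: u_k = 7/11·u_{k+1} + 4/11·u_{k-1} for 1 ≤ k ≤ 7. Try u_k = A + B·r^k with r = q/p = (4/11)/(7/11) = 4/7. Substitution satisfies the recurrence; boundary conditions give:
  u_k = (1 − r^k) / (1 − r^N) = (1 − (4/7)^7) / (1 − (4/7)^8) = 1883371/1899755.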